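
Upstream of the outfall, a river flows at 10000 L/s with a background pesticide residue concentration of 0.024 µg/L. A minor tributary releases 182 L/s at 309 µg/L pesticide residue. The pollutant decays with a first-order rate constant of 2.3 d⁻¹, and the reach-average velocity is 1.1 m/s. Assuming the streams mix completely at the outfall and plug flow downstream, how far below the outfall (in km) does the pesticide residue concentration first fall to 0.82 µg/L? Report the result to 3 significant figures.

After mixing, C = (10000·0.02400 + 182.0·309.0) / 10180 = 56480/10180 = 5.547 µg/L.
Set 5.547·exp(−k·t) = 0.82 → t = ln(5.547/0.82)/k = 71810 s = 19.95 h.
Distance = v·t = 1.1·71810 = 78990 m = 78.99 km.

79.0 km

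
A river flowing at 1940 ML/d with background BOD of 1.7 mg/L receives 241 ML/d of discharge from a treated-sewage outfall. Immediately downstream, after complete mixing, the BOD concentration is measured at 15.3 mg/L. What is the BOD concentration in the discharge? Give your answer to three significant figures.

Mass balance: 1940·1.700 + 241.0·Cₑ = 2181·15.30
→ Cₑ = (2181·15.30 − 1940·1.700) / 241.0 = 124.8 mg/L.

125 mg/L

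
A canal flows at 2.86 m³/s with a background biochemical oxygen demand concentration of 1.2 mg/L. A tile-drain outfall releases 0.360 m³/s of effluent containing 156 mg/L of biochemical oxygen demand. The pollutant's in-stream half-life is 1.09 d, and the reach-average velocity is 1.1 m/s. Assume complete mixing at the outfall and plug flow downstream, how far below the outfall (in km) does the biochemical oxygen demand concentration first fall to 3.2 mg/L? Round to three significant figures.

Mass balance: C = (2.860·1.200 + 0.3600·156.0) / 3.220 = 59.59/3.220 = 18.51 mg/L.
Half-life 1.09 d → k = ln 2 / 1.09 = 0.6359 d⁻¹.
Set 18.51·exp(−k·t) = 3.2 → t = ln(18.51/3.2)/k = 238400 s = 66.23 h.
Distance = v·t = 1.1·238400 = 262300 m = 262.3 km.

262 km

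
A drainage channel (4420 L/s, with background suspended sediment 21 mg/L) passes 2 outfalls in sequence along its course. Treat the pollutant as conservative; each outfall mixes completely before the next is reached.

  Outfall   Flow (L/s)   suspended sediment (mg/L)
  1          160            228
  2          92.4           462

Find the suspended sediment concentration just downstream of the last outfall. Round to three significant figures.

Outfall 1: combined Q = 4580 L/s; C = (4420·21.00 + 160.0·228.0)/4580 = 28.23 mg/L.
Outfall 2: combined Q = 4672 L/s; C = (4580·28.23 + 92.40·462.0)/4672 = 36.81 mg/L.

36.8 mg/L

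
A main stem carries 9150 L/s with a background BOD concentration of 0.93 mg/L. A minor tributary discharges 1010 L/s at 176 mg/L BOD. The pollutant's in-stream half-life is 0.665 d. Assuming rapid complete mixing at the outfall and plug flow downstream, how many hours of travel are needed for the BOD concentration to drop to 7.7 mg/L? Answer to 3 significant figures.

Conservation of mass: C = (9150·0.9300 + 1010·176.0) / 10160 = 186300/10160 = 18.33 mg/L.
Half-life 0.665 d → k = ln 2 / 0.665 = 1.042 d⁻¹.
18.33·exp(−k·t) = 7.7 → t = ln(18.33/7.7)/k = 71910 s = 19.97 h.

20.0 h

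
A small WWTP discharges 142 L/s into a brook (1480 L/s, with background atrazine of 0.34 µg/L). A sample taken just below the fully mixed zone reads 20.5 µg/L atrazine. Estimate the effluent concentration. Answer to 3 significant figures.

231 µg/L

Mass balance: 1480·0.3400 + 142.0·Cₑ = 1622·20.50
→ Cₑ = (1622·20.50 − 1480·0.3400) / 142.0 = 230.6 µg/L.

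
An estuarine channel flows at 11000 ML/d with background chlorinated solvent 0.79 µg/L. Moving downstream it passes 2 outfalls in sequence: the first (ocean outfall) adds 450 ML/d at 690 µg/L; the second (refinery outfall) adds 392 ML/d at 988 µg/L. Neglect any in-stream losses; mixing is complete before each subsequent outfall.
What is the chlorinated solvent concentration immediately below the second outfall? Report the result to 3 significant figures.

After outfall 1: Q = 11000 + 450.0 = 11450 ML/d; C = (11000·0.7900 + 450.0·690.0)/11450 = 27.88 µg/L.
After outfall 2: Q = 11450 + 392.0 = 11840 ML/d; C = (11450·27.88 + 392.0·988.0)/11840 = 59.66 µg/L.

59.7 µg/L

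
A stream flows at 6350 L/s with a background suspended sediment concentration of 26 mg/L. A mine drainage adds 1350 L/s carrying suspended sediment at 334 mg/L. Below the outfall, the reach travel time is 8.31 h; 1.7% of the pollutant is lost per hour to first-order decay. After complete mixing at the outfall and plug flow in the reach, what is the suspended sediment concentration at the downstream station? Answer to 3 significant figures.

Conservation of mass: C = (6350·26.00 + 1350·334.0) / 7700 = 616000/7700 = 80.00 mg/L.
1.7%/h lost → k = −ln(1 − 0.017) = 0.01715 h⁻¹.
Decay over the reach: 80.00·exp(−kt) = 80.00·0.8672 = 69.38 mg/L.

69.4 mg/L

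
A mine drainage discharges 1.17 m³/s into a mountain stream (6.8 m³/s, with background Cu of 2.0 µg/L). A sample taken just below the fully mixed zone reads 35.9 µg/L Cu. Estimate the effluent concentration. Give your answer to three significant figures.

233 µg/L

Mass balance: 6.800·2.000 + 1.170·Cₑ = 7.970·35.90
→ Cₑ = (7.970·35.90 − 6.800·2.000) / 1.170 = 232.9 µg/L.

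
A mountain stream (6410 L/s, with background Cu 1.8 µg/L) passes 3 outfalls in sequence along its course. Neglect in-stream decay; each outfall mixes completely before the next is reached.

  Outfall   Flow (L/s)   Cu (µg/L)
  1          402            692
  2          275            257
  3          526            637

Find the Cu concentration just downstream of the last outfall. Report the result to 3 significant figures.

Outfall 1: combined Q = 6812 L/s; C = (6410·1.800 + 402.0·692.0)/6812 = 42.53 µg/L.
Outfall 2: combined Q = 7087 L/s; C = (6812·42.53 + 275.0·257.0)/7087 = 50.85 µg/L.
Outfall 3: combined Q = 7613 L/s; C = (7087·50.85 + 526.0·637.0)/7613 = 91.35 µg/L.

91.4 µg/L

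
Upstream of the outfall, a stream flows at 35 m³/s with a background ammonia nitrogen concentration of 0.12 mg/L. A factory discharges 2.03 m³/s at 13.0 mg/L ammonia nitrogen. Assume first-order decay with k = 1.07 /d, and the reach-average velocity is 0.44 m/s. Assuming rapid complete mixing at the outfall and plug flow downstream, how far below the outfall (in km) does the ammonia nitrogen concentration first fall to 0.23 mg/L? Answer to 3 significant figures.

Conservation of mass: C = (35.00·0.1200 + 2.030·13.00) / 37.03 = 30.59/37.03 = 0.8261 mg/L.
Set 0.8261·exp(−k·t) = 0.23 → t = ln(0.8261/0.23)/k = 103200 s = 28.68 h.
Distance = v·t = 0.44·103200 = 45430 m = 45.43 km.

45.4 km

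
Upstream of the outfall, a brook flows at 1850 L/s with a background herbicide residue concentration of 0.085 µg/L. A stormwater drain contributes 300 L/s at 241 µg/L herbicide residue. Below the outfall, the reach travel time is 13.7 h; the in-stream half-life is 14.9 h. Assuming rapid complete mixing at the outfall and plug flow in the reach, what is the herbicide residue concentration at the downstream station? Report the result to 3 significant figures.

Conservation of mass: C = (1850·0.08500 + 300.0·241.0) / 2150 = 72460/2150 = 33.70 µg/L.
Half-life 14.9 h → k = ln 2 / 14.9 = 0.04652 h⁻¹ = 1.116 d⁻¹.
After decay, C = 33.70 × e^(−kt) = 33.70 × 0.5287 = 17.82 µg/L.

17.8 µg/L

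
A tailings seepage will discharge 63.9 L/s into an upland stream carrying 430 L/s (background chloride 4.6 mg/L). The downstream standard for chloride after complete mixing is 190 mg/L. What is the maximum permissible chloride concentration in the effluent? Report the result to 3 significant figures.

1440 mg/L

At the limit, (Qr·Cr + Qe·Cₑ)/(Qr + Qe) = 190:
Cₑ = (493.9·190 − 430.0·4.600) / 63.90 = 1438 mg/L.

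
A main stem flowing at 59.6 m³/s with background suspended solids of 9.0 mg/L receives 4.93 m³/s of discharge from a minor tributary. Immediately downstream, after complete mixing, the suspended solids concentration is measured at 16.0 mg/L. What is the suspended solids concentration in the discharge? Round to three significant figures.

Mass balance: 59.60·9.000 + 4.930·Cₑ = 64.53·16.00
→ Cₑ = (64.53·16.00 − 59.60·9.000) / 4.930 = 100.6 mg/L.

101 mg/L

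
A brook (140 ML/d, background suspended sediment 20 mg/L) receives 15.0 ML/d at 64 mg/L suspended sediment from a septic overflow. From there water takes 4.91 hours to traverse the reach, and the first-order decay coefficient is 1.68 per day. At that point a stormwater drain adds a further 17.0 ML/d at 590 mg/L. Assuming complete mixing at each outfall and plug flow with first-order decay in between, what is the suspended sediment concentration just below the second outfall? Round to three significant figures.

73.8 mg/L

Conservation of mass: C = (140.0·20.00 + 15.00·64.00) / 155.0 = 3760/155.0 = 24.26 mg/L; combined flow 155.0 ML/d.
Applying C = C₀e^(−kt): 24.26 × 0.7091 = 17.20 mg/L.
At the second outfall, C = (155.0·17.20 + 17.00·590.0) / (155.0 + 17.00) = 73.82 mg/L.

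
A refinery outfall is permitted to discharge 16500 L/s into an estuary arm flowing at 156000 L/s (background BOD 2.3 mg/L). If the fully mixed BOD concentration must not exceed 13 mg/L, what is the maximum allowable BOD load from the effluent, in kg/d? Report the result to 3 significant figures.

Mass balance at the limit: 156000·2.300 + 16500·Cₑ = 172500·13 → Cₑ = 114.2 mg/L.
16500 L/s = 16.50 m³/s. Load = 16.50 m³/s × 114.2 g/m³ × 86 400 s/d = 162800 kg/d.

163000 kg/d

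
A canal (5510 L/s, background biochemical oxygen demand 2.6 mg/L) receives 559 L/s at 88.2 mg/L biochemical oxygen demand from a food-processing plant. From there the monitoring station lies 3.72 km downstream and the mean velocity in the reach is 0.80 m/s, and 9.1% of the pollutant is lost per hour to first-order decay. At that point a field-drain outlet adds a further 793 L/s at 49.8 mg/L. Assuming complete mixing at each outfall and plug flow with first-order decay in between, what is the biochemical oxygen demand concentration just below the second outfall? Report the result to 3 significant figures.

Conservation of mass: C = (5510·2.600 + 559.0·88.20) / 6069 = 63630/6069 = 10.48 mg/L; combined flow 6069 L/s.
Travel time t = 3.72·1000 / 0.80 = 4650 s = 1.292 h.
9.1%/h lost → k = −ln(1 − 0.091) = 0.09541 h⁻¹.
After decay, C = 10.48 × e^(−kt) = 10.48 × 0.8841 = 9.269 mg/L.
At the second outfall, C = (6069·9.269 + 793.0·49.80) / (6069 + 793.0) = 13.95 mg/L.

14.0 mg/L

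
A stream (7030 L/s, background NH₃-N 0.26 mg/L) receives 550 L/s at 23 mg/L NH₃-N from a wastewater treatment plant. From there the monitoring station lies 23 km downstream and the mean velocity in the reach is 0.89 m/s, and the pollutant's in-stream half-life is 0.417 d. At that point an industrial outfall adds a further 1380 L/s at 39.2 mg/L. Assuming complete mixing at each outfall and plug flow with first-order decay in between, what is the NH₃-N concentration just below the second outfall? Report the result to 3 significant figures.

Flow-weighted average: C = (7030·0.2600 + 550.0·23.00) / 7580 = 14480/7580 = 1.910 mg/L; combined flow 7580 L/s.
Travel time t = 23·1000 / 0.89 = 25840 s = 7.179 h.
Half-life 0.417 d → k = ln 2 / 0.417 = 1.662 d⁻¹.
After decay, C = 1.910 × e^(−kt) = 1.910 × 0.6082 = 1.162 mg/L.
At the second outfall, C = (7580·1.162 + 1380·39.20) / (7580 + 1380) = 7.020 mg/L.

7.02 mg/L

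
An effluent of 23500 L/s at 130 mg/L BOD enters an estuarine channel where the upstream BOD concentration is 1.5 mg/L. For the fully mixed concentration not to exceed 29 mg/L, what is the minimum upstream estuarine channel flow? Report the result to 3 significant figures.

Set C_mix = 29: (Q·1.500 + 23500·130.0) / (Q + 23500) = 29
→ Q = 23500·(130.0 − 29)/(29 − 1.500) = 86310 L/s.

86300 L/s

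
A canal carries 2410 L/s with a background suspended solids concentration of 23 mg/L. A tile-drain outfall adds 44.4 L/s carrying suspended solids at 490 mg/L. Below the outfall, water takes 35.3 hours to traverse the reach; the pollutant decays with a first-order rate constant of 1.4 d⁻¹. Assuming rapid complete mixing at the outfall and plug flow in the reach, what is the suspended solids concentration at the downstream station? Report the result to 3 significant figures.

4.01 mg/L

Mixed concentration C = ΣQC/ΣQ = (2410·23.00 + 44.40·490.0) / 2454 = 77190/2454 = 31.45 mg/L.
Applying C = C₀e^(−kt): 31.45 × 0.1276 = 4.012 mg/L.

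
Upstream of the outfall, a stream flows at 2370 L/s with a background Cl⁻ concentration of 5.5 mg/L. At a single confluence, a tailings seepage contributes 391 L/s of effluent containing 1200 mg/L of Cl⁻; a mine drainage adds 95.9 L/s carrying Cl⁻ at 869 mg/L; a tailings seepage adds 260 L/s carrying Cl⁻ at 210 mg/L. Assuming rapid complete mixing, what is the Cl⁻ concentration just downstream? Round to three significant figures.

199 mg/L

Mixed concentration C = ΣQC/ΣQ = (2370·5.500 + 391.0·1200 + 95.90·869.0 + 260.0·210.0) / 3117 = 620200/3117 = 199.0 mg/L.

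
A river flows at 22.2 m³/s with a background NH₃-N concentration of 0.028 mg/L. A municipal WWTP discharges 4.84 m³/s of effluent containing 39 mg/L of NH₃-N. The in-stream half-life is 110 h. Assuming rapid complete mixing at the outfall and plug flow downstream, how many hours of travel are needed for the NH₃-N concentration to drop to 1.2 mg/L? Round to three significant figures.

Conservation of mass: C = (22.20·0.02800 + 4.840·39.00) / 27.04 = 189.4/27.04 = 7.004 mg/L.
Half-life 110 h → k = ln 2 / 110 = 0.006301 h⁻¹ = 0.1512 d⁻¹.
7.004·exp(−k·t) = 1.2 → t = ln(7.004/1.2)/k = 1008000 s = 280.0 h.

280 h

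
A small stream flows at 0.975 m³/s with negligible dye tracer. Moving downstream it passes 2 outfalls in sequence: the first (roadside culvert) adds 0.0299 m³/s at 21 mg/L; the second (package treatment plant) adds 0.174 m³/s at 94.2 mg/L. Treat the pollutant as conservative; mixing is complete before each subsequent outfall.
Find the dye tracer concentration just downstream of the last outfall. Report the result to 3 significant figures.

Outfall 1: combined Q = 1.005 m³/s; C = (0.9750·0 + 0.02990·21.00)/1.005 = 0.6248 mg/L.
Outfall 2: combined Q = 1.179 m³/s; C = (1.005·0.6248 + 0.1740·94.20)/1.179 = 14.44 mg/L.

14.4 mg/L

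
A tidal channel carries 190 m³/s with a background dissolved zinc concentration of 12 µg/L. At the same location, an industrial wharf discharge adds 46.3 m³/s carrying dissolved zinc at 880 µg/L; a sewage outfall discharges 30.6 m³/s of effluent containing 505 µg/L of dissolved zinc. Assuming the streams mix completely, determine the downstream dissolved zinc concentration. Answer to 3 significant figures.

Conservation of mass: C = (190.0·12.00 + 46.30·880.0 + 30.60·505.0) / 266.9 = 58480/266.9 = 219.1 µg/L.

219 µg/L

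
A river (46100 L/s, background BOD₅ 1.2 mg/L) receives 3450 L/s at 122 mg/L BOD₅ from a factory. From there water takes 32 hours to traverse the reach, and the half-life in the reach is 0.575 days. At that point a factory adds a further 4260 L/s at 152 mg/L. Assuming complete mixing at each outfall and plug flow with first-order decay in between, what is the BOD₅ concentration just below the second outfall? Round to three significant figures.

Conservation of mass: C = (46100·1.200 + 3450·122.0) / 49550 = 476200/49550 = 9.611 mg/L; combined flow 49550 L/s.
Half-life 0.575 d → k = ln 2 / 0.575 = 1.205 d⁻¹.
Decay over the reach: 9.611·exp(−kt) = 9.611·0.2004 = 1.926 mg/L.
Second outfall: C = (49550·1.926 + 4260·152.0)/53810 = 13.81 mg/L.

13.8 mg/L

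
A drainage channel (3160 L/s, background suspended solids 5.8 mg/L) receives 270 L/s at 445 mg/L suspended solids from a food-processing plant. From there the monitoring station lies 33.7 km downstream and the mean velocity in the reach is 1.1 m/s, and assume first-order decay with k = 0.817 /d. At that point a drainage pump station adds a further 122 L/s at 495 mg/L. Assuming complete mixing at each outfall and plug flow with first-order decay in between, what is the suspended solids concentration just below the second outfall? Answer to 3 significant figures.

Mass balance: C = (3160·5.800 + 270.0·445.0) / 3430 = 138500/3430 = 40.37 mg/L; combined flow 3430 L/s.
Travel time t = 33.7·1000 / 1.1 = 30640 s = 8.510 h.
Decay over the reach: 40.37·exp(−kt) = 40.37·0.7485 = 30.22 mg/L.
At the second outfall, C = (3430·30.22 + 122.0·495.0) / (3430 + 122.0) = 46.18 mg/L.

46.2 mg/L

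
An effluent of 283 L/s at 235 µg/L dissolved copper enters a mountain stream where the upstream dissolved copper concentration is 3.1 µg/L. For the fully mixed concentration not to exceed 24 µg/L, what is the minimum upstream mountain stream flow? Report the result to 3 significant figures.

Set C_mix = 24: (Q·3.100 + 283.0·235.0) / (Q + 283.0) = 24
→ Q = 283.0·(235.0 − 24)/(24 − 3.100) = 2857 L/s.

2860 L/s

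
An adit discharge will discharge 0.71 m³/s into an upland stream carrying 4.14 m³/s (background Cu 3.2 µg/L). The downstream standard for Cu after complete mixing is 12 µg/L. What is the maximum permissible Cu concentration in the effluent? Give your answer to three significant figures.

At the limit, (Qr·Cr + Qe·Cₑ)/(Qr + Qe) = 12:
Cₑ = (4.850·12 − 4.140·3.200) / 0.7100 = 63.31 µg/L.

63.3 µg/L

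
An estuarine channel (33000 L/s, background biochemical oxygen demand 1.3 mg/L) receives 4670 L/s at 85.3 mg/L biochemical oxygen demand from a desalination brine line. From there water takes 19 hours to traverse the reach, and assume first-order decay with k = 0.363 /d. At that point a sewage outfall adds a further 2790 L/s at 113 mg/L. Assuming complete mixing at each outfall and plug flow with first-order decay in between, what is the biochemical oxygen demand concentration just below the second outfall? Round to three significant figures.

Conservation of mass: C = (33000·1.300 + 4670·85.30) / 37670 = 441300/37670 = 11.71 mg/L; combined flow 37670 L/s.
After decay, C = 11.71 × e^(−kt) = 11.71 × 0.7502 = 8.788 mg/L.
At the second outfall, C = (37670·8.788 + 2790·113.0) / (37670 + 2790) = 15.97 mg/L.

16.0 mg/L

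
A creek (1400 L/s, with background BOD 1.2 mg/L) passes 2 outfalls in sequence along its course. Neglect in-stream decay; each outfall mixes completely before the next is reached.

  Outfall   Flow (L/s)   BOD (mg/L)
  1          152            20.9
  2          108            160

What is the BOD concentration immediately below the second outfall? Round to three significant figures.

13.3 mg/L

Outfall 1: combined Q = 1552 L/s; C = (1400·1.200 + 152.0·20.90)/1552 = 3.129 mg/L.
Outfall 2: combined Q = 1660 L/s; C = (1552·3.129 + 108.0·160.0)/1660 = 13.34 mg/L.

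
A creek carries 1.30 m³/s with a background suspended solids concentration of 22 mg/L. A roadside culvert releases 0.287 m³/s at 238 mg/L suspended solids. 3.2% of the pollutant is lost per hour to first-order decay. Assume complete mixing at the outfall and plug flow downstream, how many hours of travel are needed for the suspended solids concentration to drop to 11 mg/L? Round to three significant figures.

Mixed concentration C = ΣQC/ΣQ = (1.300·22.00 + 0.2870·238.0) / 1.587 = 96.91/1.587 = 61.06 mg/L.
3.2%/h lost → k = −ln(1 − 0.032) = 0.03252 h⁻¹.
61.06·exp(−k·t) = 11 → t = ln(61.06/11)/k = 189700 s = 52.70 h.

52.7 h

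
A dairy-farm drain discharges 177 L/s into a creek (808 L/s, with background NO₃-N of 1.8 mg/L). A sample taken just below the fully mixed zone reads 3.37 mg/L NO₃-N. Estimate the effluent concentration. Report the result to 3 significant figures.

Mass balance: 808.0·1.800 + 177.0·Cₑ = 985.0·3.370
→ Cₑ = (985.0·3.370 − 808.0·1.800) / 177.0 = 10.54 mg/L.

10.5 mg/L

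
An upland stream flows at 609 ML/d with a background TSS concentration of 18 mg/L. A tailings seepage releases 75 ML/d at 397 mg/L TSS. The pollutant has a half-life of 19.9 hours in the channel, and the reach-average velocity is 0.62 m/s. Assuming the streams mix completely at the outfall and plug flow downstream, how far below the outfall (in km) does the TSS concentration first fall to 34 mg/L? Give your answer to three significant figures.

Flow-weighted average: C = (609.0·18.00 + 75.00·397.0) / 684.0 = 40740/684.0 = 59.56 mg/L.
Half-life 19.9 h → k = ln 2 / 19.9 = 0.03483 h⁻¹ = 0.8360 d⁻¹.
Set 59.56·exp(−k·t) = 34 → t = ln(59.56/34)/k = 57940 s = 16.09 h.
Distance = v·t = 0.62·57940 = 35920 m = 35.92 km.

35.9 km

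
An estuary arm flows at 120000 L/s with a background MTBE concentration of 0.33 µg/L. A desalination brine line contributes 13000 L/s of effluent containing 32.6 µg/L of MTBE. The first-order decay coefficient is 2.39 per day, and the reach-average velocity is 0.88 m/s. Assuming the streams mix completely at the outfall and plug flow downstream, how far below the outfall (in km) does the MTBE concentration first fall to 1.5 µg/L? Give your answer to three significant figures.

After mixing, C = (120000·0.3300 + 13000·32.60) / 133000 = 463400/133000 = 3.484 µg/L.
Set 3.484·exp(−k·t) = 1.5 → t = ln(3.484/1.5)/k = 30470 s = 8.463 h.
Distance = v·t = 0.88·30470 = 26810 m = 26.81 km.

26.8 km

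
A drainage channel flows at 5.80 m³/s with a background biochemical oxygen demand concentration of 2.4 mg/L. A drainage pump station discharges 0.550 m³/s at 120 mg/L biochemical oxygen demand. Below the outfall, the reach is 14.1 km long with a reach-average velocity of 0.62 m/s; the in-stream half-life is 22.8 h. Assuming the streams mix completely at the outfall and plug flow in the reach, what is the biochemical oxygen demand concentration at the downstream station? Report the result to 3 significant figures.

Conservation of mass: C = (5.800·2.400 + 0.5500·120.0) / 6.350 = 79.92/6.350 = 12.59 mg/L.
Travel time t = 14.1·1000 / 0.62 = 22740 s = 6.317 h.
Half-life 22.8 h → k = ln 2 / 22.8 = 0.03040 h⁻¹ = 0.7296 d⁻¹.
Decay over the reach: 12.59·exp(−kt) = 12.59·0.8253 = 10.39 mg/L.

10.4 mg/L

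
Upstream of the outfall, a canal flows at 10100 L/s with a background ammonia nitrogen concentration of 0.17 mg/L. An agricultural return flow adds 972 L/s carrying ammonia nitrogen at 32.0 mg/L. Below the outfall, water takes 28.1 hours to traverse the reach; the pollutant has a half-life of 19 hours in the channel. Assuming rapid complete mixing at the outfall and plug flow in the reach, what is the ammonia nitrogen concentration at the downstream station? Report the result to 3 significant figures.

Mass balance: C = (10100·0.1700 + 972.0·32.00) / 11070 = 32820/11070 = 2.964 mg/L.
Half-life 19 h → k = ln 2 / 19 = 0.03648 h⁻¹ = 0.8756 d⁻¹.
First-order decay: C = 2.964·exp(−k·t) = 2.964·0.3588 = 1.063 mg/L.

1.06 mg/L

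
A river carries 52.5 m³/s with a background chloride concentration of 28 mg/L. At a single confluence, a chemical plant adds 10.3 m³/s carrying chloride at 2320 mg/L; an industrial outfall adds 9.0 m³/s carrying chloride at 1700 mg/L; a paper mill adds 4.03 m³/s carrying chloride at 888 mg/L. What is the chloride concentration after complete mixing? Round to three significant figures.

583 mg/L

Mixed concentration C = ΣQC/ΣQ = (52.50·28.00 + 10.30·2320 + 9.000·1700 + 4.030·888.0) / 75.83 = 44240/75.83 = 583.5 mg/L.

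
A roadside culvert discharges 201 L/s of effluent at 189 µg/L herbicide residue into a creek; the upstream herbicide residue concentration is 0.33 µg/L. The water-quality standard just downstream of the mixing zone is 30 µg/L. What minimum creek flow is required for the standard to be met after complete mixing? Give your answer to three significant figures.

Set C_mix = 30: (Q·0.3300 + 201.0·189.0) / (Q + 201.0) = 30
→ Q = 201.0·(189.0 − 30)/(30 − 0.3300) = 1077 L/s.

1080 L/s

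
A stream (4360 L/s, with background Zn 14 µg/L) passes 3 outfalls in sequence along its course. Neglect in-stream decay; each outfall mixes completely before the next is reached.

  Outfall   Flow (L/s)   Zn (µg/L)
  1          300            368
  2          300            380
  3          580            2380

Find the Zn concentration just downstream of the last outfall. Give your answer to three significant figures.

Below outfall 1: Q → 4660 L/s, C = (4360·14.00 + 300.0·368.0)/4660 = 36.79 µg/L.
Below outfall 2: Q → 4960 L/s, C = (4660·36.79 + 300.0·380.0)/4960 = 57.55 µg/L.
Below outfall 3: Q → 5540 L/s, C = (4960·57.55 + 580.0·2380)/5540 = 300.7 µg/L.

301 µg/L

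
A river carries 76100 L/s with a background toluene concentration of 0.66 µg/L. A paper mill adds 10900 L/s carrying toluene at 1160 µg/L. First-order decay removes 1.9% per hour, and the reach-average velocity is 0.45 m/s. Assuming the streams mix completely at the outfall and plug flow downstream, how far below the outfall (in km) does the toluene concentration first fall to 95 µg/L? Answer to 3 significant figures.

Mass balance: C = (76100·0.6600 + 10900·1160) / 87000 = 12690000/87000 = 145.9 µg/L.
1.9%/h lost → k = −ln(1 − 0.019) = 0.01918 h⁻¹.
Set 145.9·exp(−k·t) = 95 → t = ln(145.9/95)/k = 80530 s = 22.37 h.
Distance = v·t = 0.45·80530 = 36240 m = 36.24 km.

36.2 km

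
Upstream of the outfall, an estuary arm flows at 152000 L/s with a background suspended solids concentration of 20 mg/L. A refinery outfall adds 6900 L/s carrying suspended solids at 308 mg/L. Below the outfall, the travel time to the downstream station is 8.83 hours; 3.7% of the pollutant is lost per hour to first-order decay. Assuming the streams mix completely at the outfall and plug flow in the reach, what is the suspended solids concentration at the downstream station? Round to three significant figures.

Mass balance: C = (152000·20.00 + 6900·308.0) / 158900 = 5165000/158900 = 32.51 mg/L.
3.7%/h lost → k = −ln(1 − 0.037) = 0.03770 h⁻¹.
Applying C = C₀e^(−kt): 32.51 × 0.7168 = 23.30 mg/L.

23.3 mg/L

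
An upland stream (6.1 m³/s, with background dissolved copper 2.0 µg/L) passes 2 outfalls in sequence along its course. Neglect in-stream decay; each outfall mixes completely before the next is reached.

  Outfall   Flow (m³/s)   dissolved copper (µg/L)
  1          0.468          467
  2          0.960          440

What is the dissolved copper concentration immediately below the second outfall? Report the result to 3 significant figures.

Below outfall 1: Q → 6.568 m³/s, C = (6.100·2.000 + 0.4680·467.0)/6.568 = 35.13 µg/L.
Below outfall 2: Q → 7.528 m³/s, C = (6.568·35.13 + 0.9600·440.0)/7.528 = 86.76 µg/L.

86.8 µg/L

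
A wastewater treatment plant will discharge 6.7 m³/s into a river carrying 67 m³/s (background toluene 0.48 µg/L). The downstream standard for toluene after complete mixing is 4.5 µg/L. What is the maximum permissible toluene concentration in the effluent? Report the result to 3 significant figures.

44.7 µg/L

At the limit, (Qr·Cr + Qe·Cₑ)/(Qr + Qe) = 4.5:
Cₑ = (73.70·4.5 − 67.00·0.4800) / 6.700 = 44.70 µg/L.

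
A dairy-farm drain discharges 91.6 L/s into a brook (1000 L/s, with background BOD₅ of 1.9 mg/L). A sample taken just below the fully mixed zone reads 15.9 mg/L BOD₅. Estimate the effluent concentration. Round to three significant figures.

Mass balance: 1000·1.900 + 91.60·Cₑ = 1092·15.90
→ Cₑ = (1092·15.90 − 1000·1.900) / 91.60 = 168.7 mg/L.

169 mg/L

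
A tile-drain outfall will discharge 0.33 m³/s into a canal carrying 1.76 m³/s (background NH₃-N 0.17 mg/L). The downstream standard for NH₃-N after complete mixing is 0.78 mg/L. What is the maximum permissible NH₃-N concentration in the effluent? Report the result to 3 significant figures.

4.03 mg/L

At the limit, (Qr·Cr + Qe·Cₑ)/(Qr + Qe) = 0.78:
Cₑ = (2.090·0.78 − 1.760·0.1700) / 0.3300 = 4.033 mg/L.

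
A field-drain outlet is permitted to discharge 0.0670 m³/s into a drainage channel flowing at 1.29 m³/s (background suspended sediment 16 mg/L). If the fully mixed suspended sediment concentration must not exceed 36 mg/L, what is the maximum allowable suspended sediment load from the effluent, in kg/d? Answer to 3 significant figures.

Mass balance at the limit: 1.290·16.00 + 0.06700·Cₑ = 1.357·36 → Cₑ = 421.1 mg/L.
Load = 0.06700 m³/s × 421.1 g/m³ × 86 400 s/d = 2438 kg/d.

2440 kg/d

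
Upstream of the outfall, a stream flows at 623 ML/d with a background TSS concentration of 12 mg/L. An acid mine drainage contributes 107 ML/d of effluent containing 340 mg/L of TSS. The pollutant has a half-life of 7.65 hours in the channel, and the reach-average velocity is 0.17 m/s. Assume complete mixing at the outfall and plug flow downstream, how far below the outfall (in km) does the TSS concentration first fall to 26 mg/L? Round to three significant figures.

5.66 km

After mixing, C = (623.0·12.00 + 107.0·340.0) / 730.0 = 43860/730.0 = 60.08 mg/L.
Half-life 7.65 h → k = ln 2 / 7.65 = 0.09061 h⁻¹ = 2.175 d⁻¹.
Set 60.08·exp(−k·t) = 26 → t = ln(60.08/26)/k = 33280 s = 9.243 h.
Distance = v·t = 0.17·33280 = 5657 m = 5.657 km.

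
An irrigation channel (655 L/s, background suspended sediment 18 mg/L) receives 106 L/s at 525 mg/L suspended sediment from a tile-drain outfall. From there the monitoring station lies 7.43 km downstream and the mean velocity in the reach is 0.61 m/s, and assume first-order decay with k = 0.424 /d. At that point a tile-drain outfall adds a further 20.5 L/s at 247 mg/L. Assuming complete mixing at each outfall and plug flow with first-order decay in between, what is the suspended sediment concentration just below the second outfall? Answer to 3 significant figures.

Mass balance: C = (655.0·18.00 + 106.0·525.0) / 761.0 = 67440/761.0 = 88.62 mg/L; combined flow 761.0 L/s.
Travel time t = 7.43·1000 / 0.61 = 12180 s = 3.383 h.
Decay over the reach: 88.62·exp(−kt) = 88.62·0.9420 = 83.48 mg/L.
Second outfall: C = (761.0·83.48 + 20.50·247.0)/781.5 = 87.77 mg/L.

87.8 mg/L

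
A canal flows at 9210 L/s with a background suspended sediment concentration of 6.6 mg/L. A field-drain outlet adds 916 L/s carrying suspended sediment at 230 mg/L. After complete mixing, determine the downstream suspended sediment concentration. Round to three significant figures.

Mass balance: C = (9210·6.600 + 916.0·230.0) / 10130 = 271500/10130 = 26.81 mg/L.

26.8 mg/L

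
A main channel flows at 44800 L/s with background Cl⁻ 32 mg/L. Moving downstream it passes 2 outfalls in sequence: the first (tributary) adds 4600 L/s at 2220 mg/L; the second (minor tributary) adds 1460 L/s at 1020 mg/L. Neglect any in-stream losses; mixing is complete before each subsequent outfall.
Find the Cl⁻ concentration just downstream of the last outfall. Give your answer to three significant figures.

258 mg/L

After outfall 1: Q = 44800 + 4600 = 49400 L/s; C = (44800·32.00 + 4600·2220)/49400 = 235.7 mg/L.
After outfall 2: Q = 49400 + 1460 = 50860 L/s; C = (49400·235.7 + 1460·1020)/50860 = 258.3 mg/L.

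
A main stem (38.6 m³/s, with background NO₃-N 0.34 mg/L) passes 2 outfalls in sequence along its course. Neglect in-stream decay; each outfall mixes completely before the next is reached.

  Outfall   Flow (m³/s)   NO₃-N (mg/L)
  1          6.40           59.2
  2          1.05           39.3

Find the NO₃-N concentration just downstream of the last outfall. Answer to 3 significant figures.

After outfall 1: Q = 38.60 + 6.400 = 45.00 m³/s; C = (38.60·0.3400 + 6.400·59.20)/45.00 = 8.711 mg/L.
After outfall 2: Q = 45.00 + 1.050 = 46.05 m³/s; C = (45.00·8.711 + 1.050·39.30)/46.05 = 9.409 mg/L.

9.41 mg/L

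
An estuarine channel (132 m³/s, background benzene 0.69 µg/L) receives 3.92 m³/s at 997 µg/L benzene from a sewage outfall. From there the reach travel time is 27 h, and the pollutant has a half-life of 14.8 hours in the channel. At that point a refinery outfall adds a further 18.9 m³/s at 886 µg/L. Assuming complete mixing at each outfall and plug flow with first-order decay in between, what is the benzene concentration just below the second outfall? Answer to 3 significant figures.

Conservation of mass: C = (132.0·0.6900 + 3.920·997.0) / 135.9 = 3999/135.9 = 29.42 µg/L; combined flow 135.9 m³/s.
Half-life 14.8 h → k = ln 2 / 14.8 = 0.04683 h⁻¹ = 1.124 d⁻¹.
After decay, C = 29.42 × e^(−kt) = 29.42 × 0.2824 = 8.309 µg/L.
Second outfall: C = (135.9·8.309 + 18.90·886.0)/154.8 = 115.5 µg/L.

115 µg/L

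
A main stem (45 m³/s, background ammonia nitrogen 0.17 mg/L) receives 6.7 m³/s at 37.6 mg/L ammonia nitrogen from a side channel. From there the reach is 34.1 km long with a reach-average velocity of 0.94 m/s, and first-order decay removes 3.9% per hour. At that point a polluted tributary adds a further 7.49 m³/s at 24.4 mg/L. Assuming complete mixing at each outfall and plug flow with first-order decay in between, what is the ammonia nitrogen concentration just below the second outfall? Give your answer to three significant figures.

Mass balance: C = (45.00·0.1700 + 6.700·37.60) / 51.70 = 259.6/51.70 = 5.021 mg/L; combined flow 51.70 m³/s.
Travel time t = 34.1·1000 / 0.94 = 36280 s = 10.08 h.
3.9%/h lost → k = −ln(1 − 0.039) = 0.03978 h⁻¹.
After decay, C = 5.021 × e^(−kt) = 5.021 × 0.6697 = 3.363 mg/L.
At the second outfall, C = (51.70·3.363 + 7.490·24.40) / (51.70 + 7.490) = 6.025 mg/L.

6.02 mg/L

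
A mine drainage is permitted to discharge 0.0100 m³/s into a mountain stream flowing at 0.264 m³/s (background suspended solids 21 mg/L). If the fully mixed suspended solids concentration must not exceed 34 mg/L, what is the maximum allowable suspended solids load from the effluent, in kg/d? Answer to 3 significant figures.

Mass balance at the limit: 0.2640·21.00 + 0.01000·Cₑ = 0.2740·34 → Cₑ = 377.2 mg/L.
Load = 0.01000 m³/s × 377.2 g/m³ × 86 400 s/d = 325.9 kg/d.

326 kg/d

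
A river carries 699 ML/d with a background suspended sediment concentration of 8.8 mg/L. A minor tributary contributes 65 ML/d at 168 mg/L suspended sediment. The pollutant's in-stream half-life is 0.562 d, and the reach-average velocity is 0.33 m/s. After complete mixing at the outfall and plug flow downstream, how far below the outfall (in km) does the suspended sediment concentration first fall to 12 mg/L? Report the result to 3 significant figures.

After mixing, C = (699.0·8.800 + 65.00·168.0) / 764.0 = 17070/764.0 = 22.34 mg/L.
Half-life 0.562 d → k = ln 2 / 0.562 = 1.233 d⁻¹.
Set 22.34·exp(−k·t) = 12 → t = ln(22.34/12)/k = 43550 s = 12.10 h.
Distance = v·t = 0.33·43550 = 14370 m = 14.37 km.

14.4 km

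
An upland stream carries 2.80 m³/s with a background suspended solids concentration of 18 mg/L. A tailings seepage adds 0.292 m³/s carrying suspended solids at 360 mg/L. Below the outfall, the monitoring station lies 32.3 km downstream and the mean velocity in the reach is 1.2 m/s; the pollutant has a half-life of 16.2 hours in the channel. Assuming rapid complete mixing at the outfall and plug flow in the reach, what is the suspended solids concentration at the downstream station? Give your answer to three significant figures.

Mixed concentration C = ΣQC/ΣQ = (2.800·18.00 + 0.2920·360.0) / 3.092 = 155.5/3.092 = 50.30 mg/L.
Travel time t = 32.3·1000 / 1.2 = 26920 s = 7.477 h.
Half-life 16.2 h → k = ln 2 / 16.2 = 0.04279 h⁻¹ = 1.027 d⁻¹.
First-order decay: C = 50.30·exp(−k·t) = 50.30·0.7262 = 36.53 mg/L.

36.5 mg/L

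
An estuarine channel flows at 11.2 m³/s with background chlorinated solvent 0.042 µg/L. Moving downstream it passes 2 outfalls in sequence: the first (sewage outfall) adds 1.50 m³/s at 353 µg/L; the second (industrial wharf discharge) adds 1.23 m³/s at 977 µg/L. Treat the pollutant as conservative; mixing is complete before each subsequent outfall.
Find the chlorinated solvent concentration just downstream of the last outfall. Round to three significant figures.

124 µg/L

Below outfall 1: Q → 12.70 m³/s, C = (11.20·0.04200 + 1.500·353.0)/12.70 = 41.73 µg/L.
Below outfall 2: Q → 13.93 m³/s, C = (12.70·41.73 + 1.230·977.0)/13.93 = 124.3 µg/L.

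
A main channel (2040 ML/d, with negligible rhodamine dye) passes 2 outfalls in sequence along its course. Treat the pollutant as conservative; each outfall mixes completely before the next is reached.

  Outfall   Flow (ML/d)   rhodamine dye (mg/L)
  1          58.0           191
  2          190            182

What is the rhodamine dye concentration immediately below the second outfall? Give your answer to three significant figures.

Outfall 1: combined Q = 2098 ML/d; C = (2040·0 + 58.00·191.0)/2098 = 5.280 mg/L.
Outfall 2: combined Q = 2288 ML/d; C = (2098·5.280 + 190.0·182.0)/2288 = 19.96 mg/L.

20.0 mg/L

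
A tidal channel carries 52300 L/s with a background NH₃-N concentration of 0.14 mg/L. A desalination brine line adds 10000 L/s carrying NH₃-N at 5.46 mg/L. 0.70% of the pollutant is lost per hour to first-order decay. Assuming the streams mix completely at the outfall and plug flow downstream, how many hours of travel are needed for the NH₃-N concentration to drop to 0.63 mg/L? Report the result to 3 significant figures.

64.9 h

After mixing, C = (52300·0.1400 + 10000·5.460) / 62300 = 61920/62300 = 0.9939 mg/L.
0.70%/h lost → k = −ln(1 − 0.007) = 0.007025 h⁻¹.
0.9939·exp(−k·t) = 0.63 → t = ln(0.9939/0.63)/k = 233700 s = 64.91 h.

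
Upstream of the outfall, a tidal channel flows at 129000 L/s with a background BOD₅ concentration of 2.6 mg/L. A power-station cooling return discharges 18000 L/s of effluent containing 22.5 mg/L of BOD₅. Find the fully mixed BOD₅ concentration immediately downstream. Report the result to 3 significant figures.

5.04 mg/L

Flow-weighted average: C = (129000·2.600 + 18000·22.50) / 147000 = 740400/147000 = 5.037 mg/L.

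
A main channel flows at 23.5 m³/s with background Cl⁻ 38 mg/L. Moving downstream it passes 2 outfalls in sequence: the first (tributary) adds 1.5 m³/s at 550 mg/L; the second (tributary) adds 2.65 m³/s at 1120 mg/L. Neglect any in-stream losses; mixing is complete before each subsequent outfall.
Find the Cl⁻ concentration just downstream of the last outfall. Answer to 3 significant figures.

Outfall 1: combined Q = 25.00 m³/s; C = (23.50·38.00 + 1.500·550.0)/25.00 = 68.72 mg/L.
Outfall 2: combined Q = 27.65 m³/s; C = (25.00·68.72 + 2.650·1120)/27.65 = 169.5 mg/L.

169 mg/L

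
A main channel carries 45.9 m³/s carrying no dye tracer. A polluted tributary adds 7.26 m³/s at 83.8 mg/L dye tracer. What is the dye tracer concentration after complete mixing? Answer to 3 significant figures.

Flow-weighted average: C = (45.90·0 + 7.260·83.80) / 53.16 = 608.4/53.16 = 11.44 mg/L.

11.4 mg/L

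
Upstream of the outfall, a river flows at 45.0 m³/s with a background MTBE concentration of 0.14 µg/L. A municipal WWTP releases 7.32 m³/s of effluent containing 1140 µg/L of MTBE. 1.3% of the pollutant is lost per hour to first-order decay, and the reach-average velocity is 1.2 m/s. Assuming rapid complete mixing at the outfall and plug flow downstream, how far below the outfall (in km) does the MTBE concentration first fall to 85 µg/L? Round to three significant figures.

Flow-weighted average: C = (45.00·0.1400 + 7.320·1140) / 52.32 = 8351/52.32 = 159.6 µg/L.
1.3%/h lost → k = −ln(1 − 0.013) = 0.01309 h⁻¹.
Set 159.6·exp(−k·t) = 85 → t = ln(159.6/85)/k = 173400 s = 48.15 h.
Distance = v·t = 1.2·173400 = 208000 m = 208.0 km.

208 km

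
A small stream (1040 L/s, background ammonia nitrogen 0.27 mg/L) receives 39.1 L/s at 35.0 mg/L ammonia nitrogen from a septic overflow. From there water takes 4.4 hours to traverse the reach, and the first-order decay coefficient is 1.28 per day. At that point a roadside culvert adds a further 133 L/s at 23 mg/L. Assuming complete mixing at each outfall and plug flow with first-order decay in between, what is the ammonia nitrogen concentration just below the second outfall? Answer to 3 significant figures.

3.60 mg/L

Flow-weighted average: C = (1040·0.2700 + 39.10·35.00) / 1079 = 1649/1079 = 1.528 mg/L; combined flow 1079 L/s.
Decay over the reach: 1.528·exp(−kt) = 1.528·0.7908 = 1.209 mg/L.
At the second outfall, C = (1079·1.209 + 133.0·23.00) / (1079 + 133.0) = 3.600 mg/L.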